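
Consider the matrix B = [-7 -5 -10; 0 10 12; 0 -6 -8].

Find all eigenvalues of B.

The characteristic polynomial is p(s) = det(sI - B).
Cofactor expansion gives p(s) = s^3 + 5s^2 - 22s - 56.
Try s = -7: p(-7) = 0, so -7 is a root.
Dividing by (s + 7) leaves s^2 - 2s - 8.
The quadratic factors as (s + 2)·(s - 4).
Eigenvalues: -7, -2, 4.

-7, -2, 4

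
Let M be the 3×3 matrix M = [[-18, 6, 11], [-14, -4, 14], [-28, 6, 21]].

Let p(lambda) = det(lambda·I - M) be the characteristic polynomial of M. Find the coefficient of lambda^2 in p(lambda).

1

The coefficient of lambda^2 of det(lambda·I - M) is −trace(M).
trace(M) = (-18) + (-4) + (21) = -1, so the coefficient is 1.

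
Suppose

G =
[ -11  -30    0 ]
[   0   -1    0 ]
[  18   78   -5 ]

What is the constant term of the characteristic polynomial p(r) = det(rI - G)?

55

p(0) = det(0·I − G) = det(−G) = (−1)^3·det(G).
det(G) = -55, so p(0) = 55.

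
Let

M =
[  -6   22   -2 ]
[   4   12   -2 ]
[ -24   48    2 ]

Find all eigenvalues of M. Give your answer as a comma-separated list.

The characteristic polynomial is p(s) = det(sI - M).
Expanding along the first row, p(s) = s^3 - 8s^2 - 100s + 800.
Rational-root test: s = 8 gives p(8) = 0.
Factor out (s - 8): p(s) = (s - 8)·(s^2 - 100).
The quadratic factors as (s + 10)·(s - 10).
Eigenvalues: -10, 8, 10.

-10, 8, 10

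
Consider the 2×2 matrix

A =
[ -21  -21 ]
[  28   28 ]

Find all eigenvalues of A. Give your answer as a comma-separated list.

det(A - λI) = (-21 - λ)(28 - λ) - (-21)·(28) = λ^2 - 7λ.
This factors as λ·(λ - 7) = 0.
Eigenvalues: 0, 7.

0, 7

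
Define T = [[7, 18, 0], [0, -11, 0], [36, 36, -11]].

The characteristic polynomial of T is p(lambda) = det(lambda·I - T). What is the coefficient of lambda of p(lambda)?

p(lambda) = lambda^3 + 15·lambda^2 - 33·lambda - 847.
The coefficient of lambda is -33.

-33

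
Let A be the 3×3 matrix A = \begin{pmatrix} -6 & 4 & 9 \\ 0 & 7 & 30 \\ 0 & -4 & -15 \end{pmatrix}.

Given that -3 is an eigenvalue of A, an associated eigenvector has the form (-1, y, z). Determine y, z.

We need (A + 3I)v = 0.
A + 3I = [[-3, 4, 9], [0, 10, 30], [0, -4, -12]].
Row 1: (-3)·-1 + (4)·y + (9)·z = 0
Row 2: (0)·-1 + (10)·y + (30)·z = 0
Row 3: (0)·-1 + (-4)·y + (-12)·z = 0
Solving gives y = -3, z = 1.
Check: A·(-1, -3, 1) = (3, 9, -3) = -3·(-1, -3, 1).

-3, 1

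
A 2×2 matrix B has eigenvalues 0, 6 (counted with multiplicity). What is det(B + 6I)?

72

If B has eigenvalues 0, 6, then B + 6I has eigenvalues 6, 12.
det(B + 6I) = (6) · (12) = 72.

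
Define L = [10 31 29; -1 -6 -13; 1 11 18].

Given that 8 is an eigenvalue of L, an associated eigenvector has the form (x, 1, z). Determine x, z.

We need (L - 8I)v = 0.
L - 8I = [[2, 31, 29], [-1, -14, -13], [1, 11, 10]].
Row 1: (2)·x + (31)·1 + (29)·z = 0
Row 2: (-1)·x + (-14)·1 + (-13)·z = 0
Row 3: (1)·x + (11)·1 + (10)·z = 0
Solving gives x = -1, z = -1.
Check: L·(-1, 1, -1) = (-8, 8, -8) = 8·(-1, 1, -1).

-1, -1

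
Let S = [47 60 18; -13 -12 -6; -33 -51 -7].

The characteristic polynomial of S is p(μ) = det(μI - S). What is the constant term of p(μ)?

p(μ) = μ^3 - 28μ^2 + 259μ - 792.
The constant term is -792.

-792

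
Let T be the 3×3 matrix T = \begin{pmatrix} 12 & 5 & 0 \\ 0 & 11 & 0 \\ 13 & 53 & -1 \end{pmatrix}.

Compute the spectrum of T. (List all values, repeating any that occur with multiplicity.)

Set up det(μI - T) = 0.
Expanding the 3×3 determinant: p(μ) = μ^3 - 22μ^2 + 109μ + 132.
Since p(11) = 0, μ = 11 is a root.
Factor out (μ - 11): p(μ) = (μ - 11)·(μ^2 - 11μ - 12).
The quadratic factors as (μ + 1)·(μ - 12).
Eigenvalues: -1, 11, 12.

-1, 11, 12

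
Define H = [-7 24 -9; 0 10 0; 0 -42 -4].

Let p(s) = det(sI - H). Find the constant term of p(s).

-280

p(s) = s^3 + s^2 - 82s - 280.
The constant term is -280.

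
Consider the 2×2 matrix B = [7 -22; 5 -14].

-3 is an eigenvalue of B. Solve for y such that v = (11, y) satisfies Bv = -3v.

5

We need (B + 3I)v = 0.
B + 3I = [[10, -22], [5, -11]].
Row 1: (10)·11 + (-22)·y = 0
Row 2: (5)·11 + (-11)·y = 0
Solving gives y = 5.
Check: B·(11, 5) = (-33, -15) = -3·(11, 5).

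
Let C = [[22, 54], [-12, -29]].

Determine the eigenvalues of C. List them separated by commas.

-5, -2

det(C - sI) = (22 - s)(-29 - s) - (54)·(-12) = s^2 + 7s + 10.
This factors as (s + 5)·(s + 2) = 0.
Eigenvalues: -5, -2.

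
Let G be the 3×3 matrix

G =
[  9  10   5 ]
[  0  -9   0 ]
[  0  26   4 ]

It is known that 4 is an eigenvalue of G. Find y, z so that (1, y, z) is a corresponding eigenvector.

0, -1

We need (G - 4I)v = 0.
G - 4I = [[5, 10, 5], [0, -13, 0], [0, 26, 0]].
Row 1: (5)·1 + (10)·y + (5)·z = 0
Row 2: (0)·1 + (-13)·y + (0)·z = 0
Row 3: (0)·1 + (26)·y + (0)·z = 0
Solving gives y = 0, z = -1.
Check: G·(1, 0, -1) = (4, 0, -4) = 4·(1, 0, -1).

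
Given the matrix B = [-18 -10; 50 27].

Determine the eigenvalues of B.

det(B - μI) = (-18 - μ)(27 - μ) - (-10)·(50) = μ^2 - 9μ + 14.
This factors as (μ - 2)·(μ - 7) = 0.
Eigenvalues: 2, 7.

2, 7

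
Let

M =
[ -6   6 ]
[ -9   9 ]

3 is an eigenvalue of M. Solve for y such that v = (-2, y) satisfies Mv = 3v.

-3

We need (M - 3I)v = 0.
M - 3I = [[-9, 6], [-9, 6]].
Row 1: (-9)·-2 + (6)·y = 0
Row 2: (-9)·-2 + (6)·y = 0
Solving gives y = -3.
Check: M·(-2, -3) = (-6, -9) = 3·(-2, -3).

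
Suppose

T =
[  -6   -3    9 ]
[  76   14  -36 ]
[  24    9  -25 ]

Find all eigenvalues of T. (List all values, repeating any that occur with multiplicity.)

Compute the characteristic polynomial p(lambda) = det(lambda·I - T).
Expanding the 3×3 determinant: p(lambda) = lambda^3 + 17·lambda^2 + 52·lambda - 180.
Try lambda = 2: p(2) = 0, so 2 is a root.
Factor out (lambda - 2): p(lambda) = (lambda - 2)·(lambda^2 + 19·lambda + 90).
The quadratic factors as (lambda + 10)·(lambda + 9).
Eigenvalues: -10, -9, 2.

-10, -9, 2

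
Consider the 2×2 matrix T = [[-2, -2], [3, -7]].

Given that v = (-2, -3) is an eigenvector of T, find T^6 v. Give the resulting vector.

First find the eigenvalue: Tv = (10, 15) = -5·(-2, -3), so λ = -5.
Then T^6 v = λ^6·v = (-5)^6·(-2, -3) = 15625·(-2, -3) = (-31250, -46875).

(-31250, -46875)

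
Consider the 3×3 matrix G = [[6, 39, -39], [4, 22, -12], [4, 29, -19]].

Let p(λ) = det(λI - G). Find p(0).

p(0) = det(0·I − G) = det(−G) = (−1)^3·det(G).
det(G) = -420, so p(0) = 420.

420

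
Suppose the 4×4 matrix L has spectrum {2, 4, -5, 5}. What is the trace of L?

6

trace(L) is the sum of the eigenvalues: (2) + (4) + (-5) + (5) = 6.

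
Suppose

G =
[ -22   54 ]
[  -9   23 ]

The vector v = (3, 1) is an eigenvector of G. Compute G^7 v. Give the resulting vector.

First find the eigenvalue: Gv = (-12, -4) = -4·(3, 1), so λ = -4.
Then G^7 v = λ^7·v = (-4)^7·(3, 1) = -16384·(3, 1) = (-49152, -16384).

(-49152, -16384)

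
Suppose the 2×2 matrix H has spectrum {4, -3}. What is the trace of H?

1

trace(H) is the sum of the eigenvalues: (4) + (-3) = 1.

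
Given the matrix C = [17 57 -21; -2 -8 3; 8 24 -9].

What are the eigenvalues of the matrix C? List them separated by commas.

-2, -1, 3

Compute the characteristic polynomial p(r) = det(rI - C).
Expanding along the first row, p(r) = r^3 - 7r - 6.
Since p(-1) = 0, r = -1 is a root.
Factor out (r + 1): p(r) = (r + 1)·(r^2 - r - 6).
The quadratic factors as (r + 2)·(r - 3).
Eigenvalues: -2, -1, 3.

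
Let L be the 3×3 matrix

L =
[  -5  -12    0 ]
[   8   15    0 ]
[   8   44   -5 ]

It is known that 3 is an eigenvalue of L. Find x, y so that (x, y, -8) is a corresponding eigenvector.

3, -2

We need (L - 3I)v = 0.
L - 3I = [[-8, -12, 0], [8, 12, 0], [8, 44, -8]].
Row 1: (-8)·x + (-12)·y + (0)·-8 = 0
Row 2: (8)·x + (12)·y + (0)·-8 = 0
Row 3: (8)·x + (44)·y + (-8)·-8 = 0
Solving gives x = 3, y = -2.
Check: L·(3, -2, -8) = (9, -6, -24) = 3·(3, -2, -8).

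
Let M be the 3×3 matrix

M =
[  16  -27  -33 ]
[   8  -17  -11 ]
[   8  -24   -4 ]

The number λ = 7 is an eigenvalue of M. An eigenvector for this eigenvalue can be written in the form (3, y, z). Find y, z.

1, 0

We need (M - 7I)v = 0.
M - 7I = [[9, -27, -33], [8, -24, -11], [8, -24, -11]].
Row 1: (9)·3 + (-27)·y + (-33)·z = 0
Row 2: (8)·3 + (-24)·y + (-11)·z = 0
Row 3: (8)·3 + (-24)·y + (-11)·z = 0
Solving gives y = 1, z = 0.
Check: M·(3, 1, 0) = (21, 7, 0) = 7·(3, 1, 0).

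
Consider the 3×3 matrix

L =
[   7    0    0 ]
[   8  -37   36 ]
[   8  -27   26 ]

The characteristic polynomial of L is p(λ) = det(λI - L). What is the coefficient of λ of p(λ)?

p(λ) = λ^3 + 4λ^2 - 67λ - 70.
The coefficient of λ is -67.

-67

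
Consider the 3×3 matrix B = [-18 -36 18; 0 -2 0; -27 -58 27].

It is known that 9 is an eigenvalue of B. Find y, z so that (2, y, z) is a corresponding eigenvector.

0, 3

We need (B - 9I)v = 0.
B - 9I = [[-27, -36, 18], [0, -11, 0], [-27, -58, 18]].
Row 1: (-27)·2 + (-36)·y + (18)·z = 0
Row 2: (0)·2 + (-11)·y + (0)·z = 0
Row 3: (-27)·2 + (-58)·y + (18)·z = 0
Solving gives y = 0, z = 3.
Check: B·(2, 0, 3) = (18, 0, 27) = 9·(2, 0, 3).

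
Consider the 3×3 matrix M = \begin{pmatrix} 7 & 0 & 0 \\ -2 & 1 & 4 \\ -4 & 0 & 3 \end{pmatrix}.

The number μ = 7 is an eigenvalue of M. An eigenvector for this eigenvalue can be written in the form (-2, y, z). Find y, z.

2, 2

We need (M - 7I)v = 0.
M - 7I = [[0, 0, 0], [-2, -6, 4], [-4, 0, -4]].
Row 1: (0)·-2 + (0)·y + (0)·z = 0
Row 2: (-2)·-2 + (-6)·y + (4)·z = 0
Row 3: (-4)·-2 + (0)·y + (-4)·z = 0
Solving gives y = 2, z = 2.
Check: M·(-2, 2, 2) = (-14, 14, 14) = 7·(-2, 2, 2).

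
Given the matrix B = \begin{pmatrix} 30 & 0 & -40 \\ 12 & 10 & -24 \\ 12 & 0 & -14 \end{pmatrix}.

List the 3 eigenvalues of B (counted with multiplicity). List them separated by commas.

The characteristic polynomial is p(lambda) = det(lambda·I - B).
Cofactor expansion gives p(lambda) = lambda^3 - 26·lambda^2 + 220·lambda - 600.
Rational-root test: lambda = 10 gives p(10) = 0.
Dividing by (lambda - 10) leaves lambda^2 - 16·lambda + 60.
The quadratic factors as (lambda - 6)·(lambda - 10).
Eigenvalues: 6, 10, 10.

6, 10, 10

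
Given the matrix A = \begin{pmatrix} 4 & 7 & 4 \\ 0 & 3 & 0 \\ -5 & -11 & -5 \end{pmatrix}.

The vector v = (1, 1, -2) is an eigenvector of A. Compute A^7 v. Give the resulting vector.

First find the eigenvalue: Av = (3, 3, -6) = 3·(1, 1, -2), so λ = 3.
Then A^7 v = λ^7·v = 3^7·(1, 1, -2) = 2187·(1, 1, -2) = (2187, 2187, -4374).

(2187, 2187, -4374)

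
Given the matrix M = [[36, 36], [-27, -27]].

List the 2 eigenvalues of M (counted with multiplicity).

0, 9

det(M - sI) = (36 - s)(-27 - s) - (36)·(-27) = s^2 - 9s.
This factors as s·(s - 9) = 0.
Eigenvalues: 0, 9.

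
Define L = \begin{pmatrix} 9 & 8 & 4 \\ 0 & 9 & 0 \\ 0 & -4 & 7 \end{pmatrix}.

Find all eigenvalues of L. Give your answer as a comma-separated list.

7, 9, 9

Set up det(λI - L) = 0.
Expanding the 3×3 determinant: p(λ) = λ^3 - 25λ^2 + 207λ - 567.
Since p(7) = 0, λ = 7 is a root.
Factor out (λ - 7): p(λ) = (λ - 7)·(λ^2 - 18λ + 81).
The quadratic factor is (λ - 9)^2.
Eigenvalues: 7, 9, 9.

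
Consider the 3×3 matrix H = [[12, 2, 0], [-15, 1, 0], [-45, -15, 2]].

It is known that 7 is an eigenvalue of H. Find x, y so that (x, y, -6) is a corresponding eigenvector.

4, -10

We need (H - 7I)v = 0.
H - 7I = [[5, 2, 0], [-15, -6, 0], [-45, -15, -5]].
Row 1: (5)·x + (2)·y + (0)·-6 = 0
Row 2: (-15)·x + (-6)·y + (0)·-6 = 0
Row 3: (-45)·x + (-15)·y + (-5)·-6 = 0
Solving gives x = 4, y = -10.
Check: H·(4, -10, -6) = (28, -70, -42) = 7·(4, -10, -6).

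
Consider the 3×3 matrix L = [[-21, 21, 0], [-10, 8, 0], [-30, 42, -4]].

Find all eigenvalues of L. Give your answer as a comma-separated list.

-7, -6, -4

Set up det(λI - L) = 0.
Expanding the 3×3 determinant: p(λ) = λ^3 + 17λ^2 + 94λ + 168.
Rational-root test: λ = -7 gives p(-7) = 0.
Factor out (λ + 7): p(λ) = (λ + 7)·(λ^2 + 10λ + 24).
The quadratic factors as (λ + 6)·(λ + 4).
Eigenvalues: -7, -6, -4.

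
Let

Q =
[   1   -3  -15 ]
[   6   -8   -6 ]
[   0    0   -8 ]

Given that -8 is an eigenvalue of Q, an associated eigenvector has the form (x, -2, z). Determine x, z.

We need (Q + 8I)v = 0.
Q + 8I = [[9, -3, -15], [6, 0, -6], [0, 0, 0]].
Row 1: (9)·x + (-3)·-2 + (-15)·z = 0
Row 2: (6)·x + (0)·-2 + (-6)·z = 0
Row 3: (0)·x + (0)·-2 + (0)·z = 0
Solving gives x = 1, z = 1.
Check: Q·(1, -2, 1) = (-8, 16, -8) = -8·(1, -2, 1).

1, 1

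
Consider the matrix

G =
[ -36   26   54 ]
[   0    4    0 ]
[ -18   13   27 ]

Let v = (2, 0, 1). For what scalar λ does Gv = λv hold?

-9

Compute Gv: G·(2, 0, 1) = (-18, 0, -9).
Since Gv = λv, compare component 1: -18 = λ·2, so λ = -9.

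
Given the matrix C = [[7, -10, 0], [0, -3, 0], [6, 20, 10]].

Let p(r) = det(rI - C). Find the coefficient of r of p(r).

p(r) = r^3 - 14r^2 + 19r + 210.
The coefficient of r is 19.

19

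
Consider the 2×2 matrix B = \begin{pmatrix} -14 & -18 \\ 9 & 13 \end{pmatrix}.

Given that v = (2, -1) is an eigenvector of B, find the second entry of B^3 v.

First find the eigenvalue: Bv = (-10, 5) = -5·(2, -1), so λ = -5.
Then B^3 v = λ^3·v = (-5)^3·(2, -1) = -125·(2, -1) = (-250, 125).

125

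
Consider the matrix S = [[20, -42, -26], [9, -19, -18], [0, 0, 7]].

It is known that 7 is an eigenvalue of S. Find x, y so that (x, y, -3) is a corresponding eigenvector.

-6, 0

We need (S - 7I)v = 0.
S - 7I = [[13, -42, -26], [9, -26, -18], [0, 0, 0]].
Row 1: (13)·x + (-42)·y + (-26)·-3 = 0
Row 2: (9)·x + (-26)·y + (-18)·-3 = 0
Row 3: (0)·x + (0)·y + (0)·-3 = 0
Solving gives x = -6, y = 0.
Check: S·(-6, 0, -3) = (-42, 0, -21) = 7·(-6, 0, -3).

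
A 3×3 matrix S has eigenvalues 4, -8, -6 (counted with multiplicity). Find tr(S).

trace(S) is the sum of the eigenvalues: (4) + (-8) + (-6) = -10.

-10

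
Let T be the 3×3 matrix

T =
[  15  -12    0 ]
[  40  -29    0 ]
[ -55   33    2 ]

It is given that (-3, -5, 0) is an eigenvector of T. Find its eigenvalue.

Compute Tv: T·(-3, -5, 0) = (15, 25, 0).
Since Tv = λv, compare component 1: 15 = λ·-3, so λ = -5.

-5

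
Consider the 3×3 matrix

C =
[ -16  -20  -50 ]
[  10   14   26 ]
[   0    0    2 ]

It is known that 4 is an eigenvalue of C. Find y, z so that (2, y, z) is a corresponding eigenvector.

We need (C - 4I)v = 0.
C - 4I = [[-20, -20, -50], [10, 10, 26], [0, 0, -2]].
Row 1: (-20)·2 + (-20)·y + (-50)·z = 0
Row 2: (10)·2 + (10)·y + (26)·z = 0
Row 3: (0)·2 + (0)·y + (-2)·z = 0
Solving gives y = -2, z = 0.
Check: C·(2, -2, 0) = (8, -8, 0) = 4·(2, -2, 0).

-2, 0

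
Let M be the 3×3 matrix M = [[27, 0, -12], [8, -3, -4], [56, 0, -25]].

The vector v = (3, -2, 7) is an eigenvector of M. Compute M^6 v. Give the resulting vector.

(3, -2, 7)

First find the eigenvalue: Mv = (-3, 2, -7) = -1·(3, -2, 7), so λ = -1.
Then M^6 v = λ^6·v = (-1)^6·(3, -2, 7) = 1·(3, -2, 7) = (3, -2, 7).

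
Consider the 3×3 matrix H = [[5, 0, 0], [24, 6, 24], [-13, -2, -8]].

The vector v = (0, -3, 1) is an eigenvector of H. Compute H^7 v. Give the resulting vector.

First find the eigenvalue: Hv = (0, 6, -2) = -2·(0, -3, 1), so λ = -2.
Then H^7 v = λ^7·v = (-2)^7·(0, -3, 1) = -128·(0, -3, 1) = (0, 384, -128).

(0, 384, -128)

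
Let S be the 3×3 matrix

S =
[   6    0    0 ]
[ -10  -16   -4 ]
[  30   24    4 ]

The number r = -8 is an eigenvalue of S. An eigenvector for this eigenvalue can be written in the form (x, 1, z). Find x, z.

0, -2

We need (S + 8I)v = 0.
S + 8I = [[14, 0, 0], [-10, -8, -4], [30, 24, 12]].
Row 1: (14)·x + (0)·1 + (0)·z = 0
Row 2: (-10)·x + (-8)·1 + (-4)·z = 0
Row 3: (30)·x + (24)·1 + (12)·z = 0
Solving gives x = 0, z = -2.
Check: S·(0, 1, -2) = (0, -8, 16) = -8·(0, 1, -2).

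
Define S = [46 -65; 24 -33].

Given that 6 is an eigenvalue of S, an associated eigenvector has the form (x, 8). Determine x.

We need (S - 6I)v = 0.
S - 6I = [[40, -65], [24, -39]].
Row 1: (40)·x + (-65)·8 = 0
Row 2: (24)·x + (-39)·8 = 0
Solving gives x = 13.
Check: S·(13, 8) = (78, 48) = 6·(13, 8).

13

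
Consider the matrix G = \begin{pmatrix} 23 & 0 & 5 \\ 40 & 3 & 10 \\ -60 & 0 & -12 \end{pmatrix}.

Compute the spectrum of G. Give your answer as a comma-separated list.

Compute the characteristic polynomial p(t) = det(tI - G).
Cofactor expansion gives p(t) = t^3 - 14t^2 + 57t - 72.
Try t = 3: p(3) = 0, so 3 is a root.
Dividing by (t - 3) leaves t^2 - 11t + 24.
The quadratic factors as (t - 3)·(t - 8).
Eigenvalues: 3, 3, 8.

3, 3, 8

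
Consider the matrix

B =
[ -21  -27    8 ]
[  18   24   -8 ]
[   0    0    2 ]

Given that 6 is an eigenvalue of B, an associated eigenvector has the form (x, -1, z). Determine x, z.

1, 0

We need (B - 6I)v = 0.
B - 6I = [[-27, -27, 8], [18, 18, -8], [0, 0, -4]].
Row 1: (-27)·x + (-27)·-1 + (8)·z = 0
Row 2: (18)·x + (18)·-1 + (-8)·z = 0
Row 3: (0)·x + (0)·-1 + (-4)·z = 0
Solving gives x = 1, z = 0.
Check: B·(1, -1, 0) = (6, -6, 0) = 6·(1, -1, 0).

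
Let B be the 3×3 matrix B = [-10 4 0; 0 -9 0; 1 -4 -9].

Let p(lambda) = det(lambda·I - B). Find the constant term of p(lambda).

p(lambda) = lambda^3 + 28·lambda^2 + 261·lambda + 810.
The constant term is 810.

810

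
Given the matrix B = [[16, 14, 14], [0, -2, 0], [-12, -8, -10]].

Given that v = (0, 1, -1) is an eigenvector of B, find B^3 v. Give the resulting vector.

(0, -8, 8)

First find the eigenvalue: Bv = (0, -2, 2) = -2·(0, 1, -1), so λ = -2.
Then B^3 v = λ^3·v = (-2)^3·(0, 1, -1) = -8·(0, 1, -1) = (0, -8, 8).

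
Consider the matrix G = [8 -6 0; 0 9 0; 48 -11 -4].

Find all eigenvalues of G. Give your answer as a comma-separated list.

The characteristic polynomial is p(lambda) = det(lambda·I - G).
Expanding the 3×3 determinant: p(lambda) = lambda^3 - 13·lambda^2 + 4·lambda + 288.
Try lambda = 9: p(9) = 0, so 9 is a root.
Dividing by (lambda - 9) leaves lambda^2 - 4·lambda - 32.
The quadratic factors as (lambda + 4)·(lambda - 8).
Eigenvalues: -4, 8, 9.

-4, 8, 9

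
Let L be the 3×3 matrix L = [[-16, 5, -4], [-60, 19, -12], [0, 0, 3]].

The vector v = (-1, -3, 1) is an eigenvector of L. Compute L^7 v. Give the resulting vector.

First find the eigenvalue: Lv = (-3, -9, 3) = 3·(-1, -3, 1), so λ = 3.
Then L^7 v = λ^7·v = 3^7·(-1, -3, 1) = 2187·(-1, -3, 1) = (-2187, -6561, 2187).

(-2187, -6561, 2187)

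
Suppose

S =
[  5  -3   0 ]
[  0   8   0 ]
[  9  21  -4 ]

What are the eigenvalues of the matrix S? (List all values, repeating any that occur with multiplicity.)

Compute the characteristic polynomial p(λ) = det(λI - S).
Expanding the 3×3 determinant: p(λ) = λ^3 - 9λ^2 - 12λ + 160.
Rational-root test: λ = -4 gives p(-4) = 0.
Factor out (λ + 4): p(λ) = (λ + 4)·(λ^2 - 13λ + 40).
The quadratic factors as (λ - 5)·(λ - 8).
Eigenvalues: -4, 5, 8.

-4, 5, 8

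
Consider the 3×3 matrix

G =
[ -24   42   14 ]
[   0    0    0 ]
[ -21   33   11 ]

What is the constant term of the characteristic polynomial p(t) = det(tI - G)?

0

p(0) = det(0·I − G) = det(−G) = (−1)^3·det(G).
det(G) = 0, so p(0) = 0.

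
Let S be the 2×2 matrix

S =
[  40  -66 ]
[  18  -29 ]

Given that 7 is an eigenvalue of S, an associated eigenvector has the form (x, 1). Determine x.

We need (S - 7I)v = 0.
S - 7I = [[33, -66], [18, -36]].
Row 1: (33)·x + (-66)·1 = 0
Row 2: (18)·x + (-36)·1 = 0
Solving gives x = 2.
Check: S·(2, 1) = (14, 7) = 7·(2, 1).

2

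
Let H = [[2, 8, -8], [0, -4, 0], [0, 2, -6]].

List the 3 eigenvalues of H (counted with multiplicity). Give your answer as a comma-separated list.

-6, -4, 2

The characteristic polynomial is p(λ) = det(λI - H).
Expanding along the first row, p(λ) = λ^3 + 8λ^2 + 4λ - 48.
Try λ = 2: p(2) = 0, so 2 is a root.
Factor out (λ - 2): p(λ) = (λ - 2)·(λ^2 + 10λ + 24).
The quadratic factors as (λ + 6)·(λ + 4).
Eigenvalues: -6, -4, 2.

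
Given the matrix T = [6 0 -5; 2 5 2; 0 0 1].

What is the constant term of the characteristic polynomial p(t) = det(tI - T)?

-30

p(0) = det(0·I − T) = det(−T) = (−1)^3·det(T).
det(T) = 30, so p(0) = -30.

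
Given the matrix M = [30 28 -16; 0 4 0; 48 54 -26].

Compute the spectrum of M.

-2, 4, 6

Set up det(λI - M) = 0.
Cofactor expansion gives p(λ) = λ^3 - 8λ^2 + 4λ + 48.
Rational-root test: λ = 4 gives p(4) = 0.
Factor out (λ - 4): p(λ) = (λ - 4)·(λ^2 - 4λ - 12).
The quadratic factors as (λ + 2)·(λ - 6).
Eigenvalues: -2, 4, 6.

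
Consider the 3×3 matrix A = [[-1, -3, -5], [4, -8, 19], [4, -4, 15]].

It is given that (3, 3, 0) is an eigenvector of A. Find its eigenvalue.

Compute Av: A·(3, 3, 0) = (-12, -12, 0).
Since Av = λv, compare component 1: -12 = λ·3, so λ = -4.

-4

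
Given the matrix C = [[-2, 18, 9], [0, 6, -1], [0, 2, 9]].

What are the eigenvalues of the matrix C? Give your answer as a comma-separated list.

-2, 7, 8

Set up det(lambda·I - C) = 0.
Expanding along the first row, p(lambda) = lambda^3 - 13·lambda^2 + 26·lambda + 112.
Rational-root test: lambda = -2 gives p(-2) = 0.
Dividing by (lambda + 2) leaves lambda^2 - 15·lambda + 56.
The quadratic factors as (lambda - 7)·(lambda - 8).
Eigenvalues: -2, 7, 8.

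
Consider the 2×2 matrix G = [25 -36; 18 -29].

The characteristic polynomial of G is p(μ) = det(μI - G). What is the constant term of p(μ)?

-77

p(μ) = μ^2 + 4μ - 77.
The constant term is -77.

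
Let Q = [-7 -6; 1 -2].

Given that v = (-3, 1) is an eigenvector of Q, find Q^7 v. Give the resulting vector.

(234375, -78125)

First find the eigenvalue: Qv = (15, -5) = -5·(-3, 1), so λ = -5.
Then Q^7 v = λ^7·v = (-5)^7·(-3, 1) = -78125·(-3, 1) = (234375, -78125).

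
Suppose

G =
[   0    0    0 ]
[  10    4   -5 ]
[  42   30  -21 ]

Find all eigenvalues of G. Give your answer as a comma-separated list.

The characteristic polynomial is p(λ) = det(λI - G).
Expanding the 3×3 determinant: p(λ) = λ^3 + 17λ^2 + 66λ.
Try λ = 0: p(0) = 0, so 0 is a root.
Dividing by λ leaves λ^2 + 17λ + 66.
The quadratic factors as (λ + 11)·(λ + 6).
Eigenvalues: -11, -6, 0.

-11, -6, 0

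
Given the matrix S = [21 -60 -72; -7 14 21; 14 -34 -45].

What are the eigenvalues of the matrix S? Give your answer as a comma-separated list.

-7, -3, 0

Compute the characteristic polynomial p(lambda) = det(lambda·I - S).
Expanding along the first row, p(lambda) = lambda^3 + 10·lambda^2 + 21·lambda.
Rational-root test: lambda = 0 gives p(0) = 0.
Dividing by lambda leaves lambda^2 + 10·lambda + 21.
The quadratic factors as (lambda + 7)·(lambda + 3).
Eigenvalues: -7, -3, 0.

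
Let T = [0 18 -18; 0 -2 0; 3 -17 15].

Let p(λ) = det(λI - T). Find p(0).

p(0) = det(0·I − T) = det(−T) = (−1)^3·det(T).
det(T) = -108, so p(0) = 108.

108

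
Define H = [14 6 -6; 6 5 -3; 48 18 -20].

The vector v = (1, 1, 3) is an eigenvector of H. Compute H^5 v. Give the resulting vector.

(32, 32, 96)

First find the eigenvalue: Hv = (2, 2, 6) = 2·(1, 1, 3), so λ = 2.
Then H^5 v = λ^5·v = 2^5·(1, 1, 3) = 32·(1, 1, 3) = (32, 32, 96).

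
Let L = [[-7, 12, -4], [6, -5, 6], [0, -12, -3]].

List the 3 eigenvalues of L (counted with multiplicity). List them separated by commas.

The characteristic polynomial is p(λ) = det(λI - L).
Expanding the 3×3 determinant: p(λ) = λ^3 + 15λ^2 + 71λ + 105.
Try λ = -5: p(-5) = 0, so -5 is a root.
Dividing by (λ + 5) leaves λ^2 + 10λ + 21.
The quadratic factors as (λ + 7)·(λ + 3).
Eigenvalues: -7, -5, -3.

-7, -5, -3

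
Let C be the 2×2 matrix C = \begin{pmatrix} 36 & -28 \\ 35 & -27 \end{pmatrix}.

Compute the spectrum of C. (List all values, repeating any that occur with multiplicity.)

1, 8

det(C - tI) = (36 - t)(-27 - t) - (-28)·(35) = t^2 - 9t + 8.
This factors as (t - 1)·(t - 8) = 0.
Eigenvalues: 1, 8.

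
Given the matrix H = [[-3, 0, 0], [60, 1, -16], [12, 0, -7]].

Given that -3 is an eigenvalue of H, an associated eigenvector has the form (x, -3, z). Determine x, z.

We need (H + 3I)v = 0.
H + 3I = [[0, 0, 0], [60, 4, -16], [12, 0, -4]].
Row 1: (0)·x + (0)·-3 + (0)·z = 0
Row 2: (60)·x + (4)·-3 + (-16)·z = 0
Row 3: (12)·x + (0)·-3 + (-4)·z = 0
Solving gives x = 1, z = 3.
Check: H·(1, -3, 3) = (-3, 9, -9) = -3·(1, -3, 3).

1, 3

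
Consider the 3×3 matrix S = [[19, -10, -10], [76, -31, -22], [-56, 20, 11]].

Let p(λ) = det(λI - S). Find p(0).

p(0) = det(0·I − S) = det(−S) = (−1)^3·det(S).
det(S) = 81, so p(0) = -81.

-81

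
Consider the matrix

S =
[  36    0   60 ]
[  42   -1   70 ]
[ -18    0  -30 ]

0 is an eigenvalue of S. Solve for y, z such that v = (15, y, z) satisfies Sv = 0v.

We need (S)v = 0.
S = [[36, 0, 60], [42, -1, 70], [-18, 0, -30]].
Row 1: (36)·15 + (0)·y + (60)·z = 0
Row 2: (42)·15 + (-1)·y + (70)·z = 0
Row 3: (-18)·15 + (0)·y + (-30)·z = 0
Solving gives y = 0, z = -9.
Check: S·(15, 0, -9) = (0, 0, 0) = 0·(15, 0, -9).

0, -9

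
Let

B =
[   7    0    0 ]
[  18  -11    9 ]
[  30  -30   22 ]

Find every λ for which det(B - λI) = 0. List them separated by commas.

4, 7, 7

Compute the characteristic polynomial p(s) = det(sI - B).
Cofactor expansion gives p(s) = s^3 - 18s^2 + 105s - 196.
Since p(4) = 0, s = 4 is a root.
Factor out (s - 4): p(s) = (s - 4)·(s^2 - 14s + 49).
The quadratic factor is (s - 7)^2.
Eigenvalues: 4, 7, 7.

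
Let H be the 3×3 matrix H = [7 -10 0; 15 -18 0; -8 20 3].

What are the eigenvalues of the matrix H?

-8, -3, 3

Compute the characteristic polynomial p(λ) = det(λI - H).
Cofactor expansion gives p(λ) = λ^3 + 8λ^2 - 9λ - 72.
Rational-root test: λ = -3 gives p(-3) = 0.
Dividing by (λ + 3) leaves λ^2 + 5λ - 24.
The quadratic factors as (λ + 8)·(λ - 3).
Eigenvalues: -8, -3, 3.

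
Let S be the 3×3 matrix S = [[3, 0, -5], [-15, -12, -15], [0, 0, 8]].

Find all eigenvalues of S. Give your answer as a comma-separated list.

The characteristic polynomial is p(r) = det(rI - S).
Expanding along the first row, p(r) = r^3 + r^2 - 108r + 288.
Since p(3) = 0, r = 3 is a root.
Dividing by (r - 3) leaves r^2 + 4r - 96.
The quadratic factors as (r + 12)·(r - 8).
Eigenvalues: -12, 3, 8.

-12, 3, 8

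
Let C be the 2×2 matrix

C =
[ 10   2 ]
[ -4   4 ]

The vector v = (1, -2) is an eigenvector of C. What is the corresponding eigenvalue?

Compute Cv: C·(1, -2) = (6, -12).
Since Cv = λv, compare component 1: 6 = λ·1, so λ = 6.

6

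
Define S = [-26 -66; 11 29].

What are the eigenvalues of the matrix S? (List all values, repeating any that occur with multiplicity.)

-4, 7

det(S - sI) = (-26 - s)(29 - s) - (-66)·(11) = s^2 - 3s - 28.
This factors as (s + 4)·(s - 7) = 0.
Eigenvalues: -4, 7.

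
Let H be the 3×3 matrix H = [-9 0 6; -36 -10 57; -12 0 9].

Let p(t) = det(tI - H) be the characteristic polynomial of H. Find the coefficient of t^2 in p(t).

The coefficient of t^2 of det(tI - H) is −trace(H).
trace(H) = (-9) + (-10) + (9) = -10, so the coefficient is 10.

10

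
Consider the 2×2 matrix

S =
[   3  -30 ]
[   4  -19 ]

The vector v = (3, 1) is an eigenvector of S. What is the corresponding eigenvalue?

Compute Sv: S·(3, 1) = (-21, -7).
Since Sv = λv, compare component 1: -21 = λ·3, so λ = -7.

-7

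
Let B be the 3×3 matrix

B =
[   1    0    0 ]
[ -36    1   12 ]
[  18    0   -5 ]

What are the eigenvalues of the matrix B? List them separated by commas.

Set up det(tI - B) = 0.
Expanding the 3×3 determinant: p(t) = t^3 + 3t^2 - 9t + 5.
Rational-root test: t = 1 gives p(1) = 0.
Factor out (t - 1): p(t) = (t - 1)·(t^2 + 4t - 5).
The quadratic factors as (t + 5)·(t - 1).
Eigenvalues: -5, 1, 1.

-5, 1, 1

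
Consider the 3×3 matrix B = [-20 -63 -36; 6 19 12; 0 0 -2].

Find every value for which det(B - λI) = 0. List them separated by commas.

-2, -2, 1

The characteristic polynomial is p(s) = det(sI - B).
Expanding the 3×3 determinant: p(s) = s^3 + 3s^2 - 4.
Rational-root test: s = 1 gives p(1) = 0.
Dividing by (s - 1) leaves s^2 + 4s + 4.
The quadratic factor is (s + 2)^2.
Eigenvalues: -2, -2, 1.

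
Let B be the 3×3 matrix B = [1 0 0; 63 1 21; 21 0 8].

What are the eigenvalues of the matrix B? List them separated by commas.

1, 1, 8

Set up det(μI - B) = 0.
Cofactor expansion gives p(μ) = μ^3 - 10μ^2 + 17μ - 8.
Rational-root test: μ = 1 gives p(1) = 0.
Factor out (μ - 1): p(μ) = (μ - 1)·(μ^2 - 9μ + 8).
The quadratic factors as (μ - 1)·(μ - 8).
Eigenvalues: 1, 1, 8.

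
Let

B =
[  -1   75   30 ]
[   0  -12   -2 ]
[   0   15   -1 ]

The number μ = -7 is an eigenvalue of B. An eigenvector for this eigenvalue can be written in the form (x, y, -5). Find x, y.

0, 2

We need (B + 7I)v = 0.
B + 7I = [[6, 75, 30], [0, -5, -2], [0, 15, 6]].
Row 1: (6)·x + (75)·y + (30)·-5 = 0
Row 2: (0)·x + (-5)·y + (-2)·-5 = 0
Row 3: (0)·x + (15)·y + (6)·-5 = 0
Solving gives x = 0, y = 2.
Check: B·(0, 2, -5) = (0, -14, 35) = -7·(0, 2, -5).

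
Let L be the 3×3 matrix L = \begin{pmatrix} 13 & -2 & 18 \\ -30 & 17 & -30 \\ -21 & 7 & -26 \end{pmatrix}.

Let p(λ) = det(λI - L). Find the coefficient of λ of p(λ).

-31

p(λ) = λ^3 - 4λ^2 - 31λ + 70.
The coefficient of λ is -31.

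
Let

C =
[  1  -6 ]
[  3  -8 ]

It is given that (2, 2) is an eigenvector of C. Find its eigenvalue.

Compute Cv: C·(2, 2) = (-10, -10).
Since Cv = λv, compare component 1: -10 = λ·2, so λ = -5.

-5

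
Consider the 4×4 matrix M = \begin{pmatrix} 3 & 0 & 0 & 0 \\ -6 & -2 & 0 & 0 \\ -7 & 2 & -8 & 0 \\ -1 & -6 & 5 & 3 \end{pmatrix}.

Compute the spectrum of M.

-8, -2, 3, 3

M is lower triangular, so its eigenvalues are the diagonal entries.
Diagonal: 3, -2, -8, 3.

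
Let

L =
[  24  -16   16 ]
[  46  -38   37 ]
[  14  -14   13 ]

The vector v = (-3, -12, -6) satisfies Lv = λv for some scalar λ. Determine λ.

-8

Compute Lv: L·(-3, -12, -6) = (24, 96, 48).
Since Lv = λv, compare component 1: 24 = λ·-3, so λ = -8.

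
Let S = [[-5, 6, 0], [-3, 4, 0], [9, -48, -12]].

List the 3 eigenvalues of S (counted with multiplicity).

-12, -2, 1

Compute the characteristic polynomial p(λ) = det(λI - S).
Expanding the 3×3 determinant: p(λ) = λ^3 + 13λ^2 + 10λ - 24.
Since p(1) = 0, λ = 1 is a root.
Dividing by (λ - 1) leaves λ^2 + 14λ + 24.
The quadratic factors as (λ + 12)·(λ + 2).
Eigenvalues: -12, -2, 1.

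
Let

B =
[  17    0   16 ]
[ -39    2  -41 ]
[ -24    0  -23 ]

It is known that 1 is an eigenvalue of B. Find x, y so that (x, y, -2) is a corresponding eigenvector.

We need (B - 1I)v = 0.
B - 1I = [[16, 0, 16], [-39, 1, -41], [-24, 0, -24]].
Row 1: (16)·x + (0)·y + (16)·-2 = 0
Row 2: (-39)·x + (1)·y + (-41)·-2 = 0
Row 3: (-24)·x + (0)·y + (-24)·-2 = 0
Solving gives x = 2, y = -4.
Check: B·(2, -4, -2) = (2, -4, -2) = 1·(2, -4, -2).

2, -4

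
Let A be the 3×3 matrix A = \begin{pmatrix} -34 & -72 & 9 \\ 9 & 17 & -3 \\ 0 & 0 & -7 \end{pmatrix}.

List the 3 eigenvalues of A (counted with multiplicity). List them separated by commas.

-10, -7, -7

The characteristic polynomial is p(lambda) = det(lambda·I - A).
Cofactor expansion gives p(lambda) = lambda^3 + 24·lambda^2 + 189·lambda + 490.
Try lambda = -7: p(-7) = 0, so -7 is a root.
Dividing by (lambda + 7) leaves lambda^2 + 17·lambda + 70.
The quadratic factors as (lambda + 10)·(lambda + 7).
Eigenvalues: -10, -7, -7.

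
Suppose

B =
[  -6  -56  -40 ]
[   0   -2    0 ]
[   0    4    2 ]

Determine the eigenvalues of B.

Set up det(rI - B) = 0.
Cofactor expansion gives p(r) = r^3 + 6r^2 - 4r - 24.
Since p(2) = 0, r = 2 is a root.
Dividing by (r - 2) leaves r^2 + 8r + 12.
The quadratic factors as (r + 6)·(r + 2).
Eigenvalues: -6, -2, 2.

-6, -2, 2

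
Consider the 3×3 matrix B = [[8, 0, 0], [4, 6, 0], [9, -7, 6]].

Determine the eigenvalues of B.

B is lower triangular, so its eigenvalues are the diagonal entries.
Diagonal: 8, 6, 6.

6, 6, 8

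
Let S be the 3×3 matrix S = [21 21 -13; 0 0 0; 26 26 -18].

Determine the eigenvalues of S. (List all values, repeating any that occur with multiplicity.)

-5, 0, 8

Set up det(tI - S) = 0.
Expanding along the first row, p(t) = t^3 - 3t^2 - 40t.
Try t = -5: p(-5) = 0, so -5 is a root.
Factor out (t + 5): p(t) = (t + 5)·(t^2 - 8t).
The quadratic factors as t·(t - 8).
Eigenvalues: -5, 0, 8.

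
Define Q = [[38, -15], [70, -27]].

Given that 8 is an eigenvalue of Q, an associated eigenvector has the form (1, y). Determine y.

We need (Q - 8I)v = 0.
Q - 8I = [[30, -15], [70, -35]].
Row 1: (30)·1 + (-15)·y = 0
Row 2: (70)·1 + (-35)·y = 0
Solving gives y = 2.
Check: Q·(1, 2) = (8, 16) = 8·(1, 2).

2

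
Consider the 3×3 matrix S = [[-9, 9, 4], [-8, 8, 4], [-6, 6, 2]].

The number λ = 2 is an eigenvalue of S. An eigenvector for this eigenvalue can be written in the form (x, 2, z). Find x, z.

We need (S - 2I)v = 0.
S - 2I = [[-11, 9, 4], [-8, 6, 4], [-6, 6, 0]].
Row 1: (-11)·x + (9)·2 + (4)·z = 0
Row 2: (-8)·x + (6)·2 + (4)·z = 0
Row 3: (-6)·x + (6)·2 + (0)·z = 0
Solving gives x = 2, z = 1.
Check: S·(2, 2, 1) = (4, 4, 2) = 2·(2, 2, 1).

2, 1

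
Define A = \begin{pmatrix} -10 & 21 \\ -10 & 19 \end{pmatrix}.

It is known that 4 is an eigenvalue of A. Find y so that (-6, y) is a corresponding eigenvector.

We need (A - 4I)v = 0.
A - 4I = [[-14, 21], [-10, 15]].
Row 1: (-14)·-6 + (21)·y = 0
Row 2: (-10)·-6 + (15)·y = 0
Solving gives y = -4.
Check: A·(-6, -4) = (-24, -16) = 4·(-6, -4).

-4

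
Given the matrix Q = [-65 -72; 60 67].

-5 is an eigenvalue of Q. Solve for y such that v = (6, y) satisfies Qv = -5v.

-5

We need (Q + 5I)v = 0.
Q + 5I = [[-60, -72], [60, 72]].
Row 1: (-60)·6 + (-72)·y = 0
Row 2: (60)·6 + (72)·y = 0
Solving gives y = -5.
Check: Q·(6, -5) = (-30, 25) = -5·(6, -5).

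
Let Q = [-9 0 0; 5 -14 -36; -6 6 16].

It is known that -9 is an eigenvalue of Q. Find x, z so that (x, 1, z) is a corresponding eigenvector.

1, 0

We need (Q + 9I)v = 0.
Q + 9I = [[0, 0, 0], [5, -5, -36], [-6, 6, 25]].
Row 1: (0)·x + (0)·1 + (0)·z = 0
Row 2: (5)·x + (-5)·1 + (-36)·z = 0
Row 3: (-6)·x + (6)·1 + (25)·z = 0
Solving gives x = 1, z = 0.
Check: Q·(1, 1, 0) = (-9, -9, 0) = -9·(1, 1, 0).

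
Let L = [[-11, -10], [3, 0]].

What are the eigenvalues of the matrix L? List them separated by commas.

det(L - sI) = (-11 - s)(0 - s) - (-10)·(3) = s^2 + 11s + 30.
This factors as (s + 6)·(s + 5) = 0.
Eigenvalues: -6, -5.

-6, -5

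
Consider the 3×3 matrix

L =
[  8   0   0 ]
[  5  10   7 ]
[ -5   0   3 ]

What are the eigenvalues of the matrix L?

3, 8, 10

Set up det(λI - L) = 0.
Expanding the 3×3 determinant: p(λ) = λ^3 - 21λ^2 + 134λ - 240.
Since p(3) = 0, λ = 3 is a root.
Dividing by (λ - 3) leaves λ^2 - 18λ + 80.
The quadratic factors as (λ - 8)·(λ - 10).
Eigenvalues: 3, 8, 10.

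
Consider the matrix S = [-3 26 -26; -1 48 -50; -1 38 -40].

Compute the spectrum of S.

The characteristic polynomial is p(λ) = det(λI - S).
Cofactor expansion gives p(λ) = λ^3 - 5λ^2 - 44λ - 60.
Rational-root test: λ = -3 gives p(-3) = 0.
Factor out (λ + 3): p(λ) = (λ + 3)·(λ^2 - 8λ - 20).
The quadratic factors as (λ + 2)·(λ - 10).
Eigenvalues: -3, -2, 10.

-3, -2, 10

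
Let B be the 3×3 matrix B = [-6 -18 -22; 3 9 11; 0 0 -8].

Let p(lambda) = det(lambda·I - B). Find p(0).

p(0) = det(0·I − B) = det(−B) = (−1)^3·det(B).
det(B) = 0, so p(0) = 0.

0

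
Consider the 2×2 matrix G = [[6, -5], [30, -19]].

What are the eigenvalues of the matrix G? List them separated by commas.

-9, -4

det(G - λI) = (6 - λ)(-19 - λ) - (-5)·(30) = λ^2 + 13λ + 36.
This factors as (λ + 9)·(λ + 4) = 0.
Eigenvalues: -9, -4.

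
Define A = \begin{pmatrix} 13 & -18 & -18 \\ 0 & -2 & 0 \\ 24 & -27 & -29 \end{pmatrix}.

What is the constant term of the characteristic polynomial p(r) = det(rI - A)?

110

p(0) = det(0·I − A) = det(−A) = (−1)^3·det(A).
det(A) = -110, so p(0) = 110.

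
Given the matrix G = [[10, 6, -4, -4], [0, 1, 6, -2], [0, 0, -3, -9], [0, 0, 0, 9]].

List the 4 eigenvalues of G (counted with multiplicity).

G is upper triangular, so its eigenvalues are the diagonal entries.
Diagonal: 10, 1, -3, 9.

-3, 1, 9, 10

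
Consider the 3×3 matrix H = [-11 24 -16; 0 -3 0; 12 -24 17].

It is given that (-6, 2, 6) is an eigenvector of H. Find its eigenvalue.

-3

Compute Hv: H·(-6, 2, 6) = (18, -6, -18).
Since Hv = λv, compare component 1: 18 = λ·-6, so λ = -3.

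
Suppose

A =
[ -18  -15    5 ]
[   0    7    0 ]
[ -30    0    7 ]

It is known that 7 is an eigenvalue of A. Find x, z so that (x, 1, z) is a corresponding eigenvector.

We need (A - 7I)v = 0.
A - 7I = [[-25, -15, 5], [0, 0, 0], [-30, 0, 0]].
Row 1: (-25)·x + (-15)·1 + (5)·z = 0
Row 2: (0)·x + (0)·1 + (0)·z = 0
Row 3: (-30)·x + (0)·1 + (0)·z = 0
Solving gives x = 0, z = 3.
Check: A·(0, 1, 3) = (0, 7, 21) = 7·(0, 1, 3).

0, 3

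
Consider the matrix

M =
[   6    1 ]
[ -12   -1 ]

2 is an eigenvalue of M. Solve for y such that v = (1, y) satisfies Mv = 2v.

-4

We need (M - 2I)v = 0.
M - 2I = [[4, 1], [-12, -3]].
Row 1: (4)·1 + (1)·y = 0
Row 2: (-12)·1 + (-3)·y = 0
Solving gives y = -4.
Check: M·(1, -4) = (2, -8) = 2·(1, -4).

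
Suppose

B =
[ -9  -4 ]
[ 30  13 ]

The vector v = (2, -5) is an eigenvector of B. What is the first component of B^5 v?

First find the eigenvalue: Bv = (2, -5) = 1·(2, -5), so λ = 1.
Then B^5 v = λ^5·v = 1^5·(2, -5) = 1·(2, -5) = (2, -5).

2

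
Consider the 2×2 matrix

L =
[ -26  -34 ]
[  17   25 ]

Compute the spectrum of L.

det(L - μI) = (-26 - μ)(25 - μ) - (-34)·(17) = μ^2 + μ - 72.
This factors as (μ + 9)·(μ - 8) = 0.
Eigenvalues: -9, 8.

-9, 8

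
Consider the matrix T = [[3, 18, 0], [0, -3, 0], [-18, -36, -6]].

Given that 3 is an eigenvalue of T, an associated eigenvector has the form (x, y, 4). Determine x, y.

-2, 0

We need (T - 3I)v = 0.
T - 3I = [[0, 18, 0], [0, -6, 0], [-18, -36, -9]].
Row 1: (0)·x + (18)·y + (0)·4 = 0
Row 2: (0)·x + (-6)·y + (0)·4 = 0
Row 3: (-18)·x + (-36)·y + (-9)·4 = 0
Solving gives x = -2, y = 0.
Check: T·(-2, 0, 4) = (-6, 0, 12) = 3·(-2, 0, 4).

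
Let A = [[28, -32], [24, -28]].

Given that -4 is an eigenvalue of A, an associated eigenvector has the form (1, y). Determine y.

1

We need (A + 4I)v = 0.
A + 4I = [[32, -32], [24, -24]].
Row 1: (32)·1 + (-32)·y = 0
Row 2: (24)·1 + (-24)·y = 0
Solving gives y = 1.
Check: A·(1, 1) = (-4, -4) = -4·(1, 1).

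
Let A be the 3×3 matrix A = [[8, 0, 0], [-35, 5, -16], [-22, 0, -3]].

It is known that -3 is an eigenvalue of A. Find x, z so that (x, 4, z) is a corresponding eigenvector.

We need (A + 3I)v = 0.
A + 3I = [[11, 0, 0], [-35, 8, -16], [-22, 0, 0]].
Row 1: (11)·x + (0)·4 + (0)·z = 0
Row 2: (-35)·x + (8)·4 + (-16)·z = 0
Row 3: (-22)·x + (0)·4 + (0)·z = 0
Solving gives x = 0, z = 2.
Check: A·(0, 4, 2) = (0, -12, -6) = -3·(0, 4, 2).

0, 2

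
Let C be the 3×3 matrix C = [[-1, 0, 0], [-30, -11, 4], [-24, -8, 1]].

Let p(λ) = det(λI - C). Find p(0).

21

p(0) = det(0·I − C) = det(−C) = (−1)^3·det(C).
det(C) = -21, so p(0) = 21.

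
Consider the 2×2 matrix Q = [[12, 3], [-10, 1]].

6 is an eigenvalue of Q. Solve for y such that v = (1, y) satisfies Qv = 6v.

We need (Q - 6I)v = 0.
Q - 6I = [[6, 3], [-10, -5]].
Row 1: (6)·1 + (3)·y = 0
Row 2: (-10)·1 + (-5)·y = 0
Solving gives y = -2.
Check: Q·(1, -2) = (6, -12) = 6·(1, -2).

-2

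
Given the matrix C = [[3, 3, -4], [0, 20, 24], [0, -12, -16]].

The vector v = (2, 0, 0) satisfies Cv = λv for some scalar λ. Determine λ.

3

Compute Cv: C·(2, 0, 0) = (6, 0, 0).
Since Cv = λv, compare component 1: 6 = λ·2, so λ = 3.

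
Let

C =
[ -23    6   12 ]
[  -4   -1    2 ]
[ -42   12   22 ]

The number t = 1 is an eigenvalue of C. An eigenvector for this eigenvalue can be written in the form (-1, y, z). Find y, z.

We need (C - 1I)v = 0.
C - 1I = [[-24, 6, 12], [-4, -2, 2], [-42, 12, 21]].
Row 1: (-24)·-1 + (6)·y + (12)·z = 0
Row 2: (-4)·-1 + (-2)·y + (2)·z = 0
Row 3: (-42)·-1 + (12)·y + (21)·z = 0
Solving gives y = 0, z = -2.
Check: C·(-1, 0, -2) = (-1, 0, -2) = 1·(-1, 0, -2).

0, -2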